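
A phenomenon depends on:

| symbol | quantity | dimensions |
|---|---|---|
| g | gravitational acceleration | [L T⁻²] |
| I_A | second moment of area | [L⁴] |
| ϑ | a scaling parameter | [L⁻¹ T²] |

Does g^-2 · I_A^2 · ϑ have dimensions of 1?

no

Sum the exponent of each base dimension across the product:
  L: −2·[g]_L + 2·[I_A]_L + [ϑ]_L = −2·(1) + 2·(4) + (-1) = 5
  T: −2·[g]_T + 2·[I_A]_T + [ϑ]_T = −2·(-2) + 2·(0) + (2) = 6
Net dimensions [L⁵ T⁶] ≠ [1] — not dimensionless.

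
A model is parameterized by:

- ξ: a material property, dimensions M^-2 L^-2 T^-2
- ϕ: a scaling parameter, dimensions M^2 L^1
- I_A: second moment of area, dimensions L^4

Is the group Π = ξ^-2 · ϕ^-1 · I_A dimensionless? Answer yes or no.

Sum the exponent of each base dimension across the product:
  M: −2·[ξ]_M − [ϕ]_M + [I_A]_M = −2·(-2) − (2) + (0) = 2
  L: −2·[ξ]_L − [ϕ]_L + [I_A]_L = −2·(-2) − (1) + (4) = 7
  T: −2·[ξ]_T − [ϕ]_T + [I_A]_T = −2·(-2) − (0) + (0) = 4
Net dimensions [M² L⁷ T⁴] ≠ [1] — not dimensionless.

no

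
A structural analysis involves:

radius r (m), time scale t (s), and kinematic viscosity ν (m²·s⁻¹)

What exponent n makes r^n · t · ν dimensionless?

-2

Balance the L exponent: (1)·n from r, plus (0) + (2) = 2 from the rest, must sum to zero.
n + 2 = 0, so n = -2.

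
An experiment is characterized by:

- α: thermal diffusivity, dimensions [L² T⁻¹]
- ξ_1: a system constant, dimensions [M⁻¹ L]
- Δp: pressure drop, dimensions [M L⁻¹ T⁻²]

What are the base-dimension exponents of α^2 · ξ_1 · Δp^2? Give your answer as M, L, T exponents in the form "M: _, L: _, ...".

M: 1, L: 3, T: -6

Collect each base-dimension exponent across the product:
  M: 2·(0) + (-1) + 2·(1) = 1
  L: 2·(2) + (1) + 2·(-1) = 3
  T: 2·(-1) + (0) + 2·(-2) = -6
So the dimensions are [M L³ T⁻⁶].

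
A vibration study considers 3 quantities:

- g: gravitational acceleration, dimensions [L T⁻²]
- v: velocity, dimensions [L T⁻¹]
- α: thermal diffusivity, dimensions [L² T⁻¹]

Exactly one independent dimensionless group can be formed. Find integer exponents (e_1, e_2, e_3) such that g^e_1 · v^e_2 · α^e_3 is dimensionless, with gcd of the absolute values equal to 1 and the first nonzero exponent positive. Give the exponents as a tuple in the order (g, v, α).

L: e_1·(1) + e_2·(1) + e_3·(2) = 0
T: e_1·(-2) + e_2·(-1) + e_3·(-1) = 0
Solving this homogeneous linear system for the smallest-integer solution (first nonzero entry positive) gives (1, -3, 1).

(1, -3, 1)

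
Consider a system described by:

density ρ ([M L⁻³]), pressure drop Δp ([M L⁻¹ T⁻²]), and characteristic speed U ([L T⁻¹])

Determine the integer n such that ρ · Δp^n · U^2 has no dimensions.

-1

Balance the M exponent: (1)·n from Δp, plus (1) + 2·(0) = 1 from the rest, must sum to zero.
n + 1 = 0, so n = -1.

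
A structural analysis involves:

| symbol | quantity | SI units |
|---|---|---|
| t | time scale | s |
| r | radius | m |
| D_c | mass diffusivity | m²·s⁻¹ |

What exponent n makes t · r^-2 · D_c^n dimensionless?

1

Balance the L exponent: (2)·n from D_c, plus (0) − 2·(1) = -2 from the rest, must sum to zero.
2n − 2 = 0, so n = 1.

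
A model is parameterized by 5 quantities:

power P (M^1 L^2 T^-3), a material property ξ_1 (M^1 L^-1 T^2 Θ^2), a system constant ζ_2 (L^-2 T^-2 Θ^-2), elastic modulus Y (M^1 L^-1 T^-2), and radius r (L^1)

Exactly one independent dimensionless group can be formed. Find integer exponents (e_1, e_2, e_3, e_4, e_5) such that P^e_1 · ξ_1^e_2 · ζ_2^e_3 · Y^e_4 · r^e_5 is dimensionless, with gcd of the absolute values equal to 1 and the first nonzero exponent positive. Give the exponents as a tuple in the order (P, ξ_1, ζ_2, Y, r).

M: e_1·(1) + e_2·(1) + e_3·(0) + e_4·(1) + e_5·(0) = 0
L: e_1·(2) + e_2·(-1) + e_3·(-2) + e_4·(-1) + e_5·(1) = 0
T: e_1·(-3) + e_2·(2) + e_3·(-2) + e_4·(-2) + e_5·(0) = 0
Θ: e_1·(0) + e_2·(2) + e_3·(-2) + e_4·(0) + e_5·(0) = 0
Solving this homogeneous linear system for the smallest-integer solution (first nonzero entry positive) gives (2, 1, 1, -3, -4).

(2, 1, 1, -3, -4)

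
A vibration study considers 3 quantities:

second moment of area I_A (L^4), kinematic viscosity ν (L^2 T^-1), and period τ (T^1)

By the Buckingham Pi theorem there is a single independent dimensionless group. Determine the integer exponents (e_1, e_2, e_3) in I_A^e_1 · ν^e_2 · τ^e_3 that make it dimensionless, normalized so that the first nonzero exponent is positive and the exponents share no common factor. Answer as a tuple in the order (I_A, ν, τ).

(1, -2, -2)

L: e_1·(4) + e_2·(2) + e_3·(0) = 0
T: e_1·(0) + e_2·(-1) + e_3·(1) = 0
Solving this homogeneous linear system for the smallest-integer solution (first nonzero entry positive) gives (1, -2, -2).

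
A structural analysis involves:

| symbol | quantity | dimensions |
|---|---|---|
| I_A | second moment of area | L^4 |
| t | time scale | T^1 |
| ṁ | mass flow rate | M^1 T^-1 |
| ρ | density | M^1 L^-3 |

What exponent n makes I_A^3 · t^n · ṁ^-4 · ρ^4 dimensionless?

Balance the T exponent: (1)·n from t, plus 3·(0) − 4·(-1) + 4·(0) = 4 from the rest, must sum to zero.
n + 4 = 0, so n = -4.

-4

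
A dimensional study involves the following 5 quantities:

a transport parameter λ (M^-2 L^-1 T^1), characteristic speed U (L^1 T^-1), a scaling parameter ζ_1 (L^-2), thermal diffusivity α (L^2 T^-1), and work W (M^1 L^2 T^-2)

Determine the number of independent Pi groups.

There are 5 variables and 3 base dimensions (M, L, T).
The dimension matrix has rank 3.
Independent dimensionless groups: 5 − 3 = 2.

2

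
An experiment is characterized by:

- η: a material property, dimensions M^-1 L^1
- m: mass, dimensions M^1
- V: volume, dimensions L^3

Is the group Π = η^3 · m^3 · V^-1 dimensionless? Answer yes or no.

yes

Sum the exponent of each base dimension across the product:
  M: 3·[η]_M + 3·[m]_M − [V]_M = 3·(-1) + 3·(1) − (0) = 0
  L: 3·[η]_L + 3·[m]_L − [V]_L = 3·(1) + 3·(0) − (3) = 0
  T: 3·[η]_T + 3·[m]_T − [V]_T = 3·(0) + 3·(0) − (0) = 0
All base exponents vanish — dimensionless.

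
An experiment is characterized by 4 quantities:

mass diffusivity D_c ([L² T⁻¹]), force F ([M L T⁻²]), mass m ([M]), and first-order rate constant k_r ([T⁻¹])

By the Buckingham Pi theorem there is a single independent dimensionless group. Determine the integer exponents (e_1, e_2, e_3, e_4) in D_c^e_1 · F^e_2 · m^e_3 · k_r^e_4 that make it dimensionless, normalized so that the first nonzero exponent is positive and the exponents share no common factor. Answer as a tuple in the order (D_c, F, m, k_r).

(1, -2, 2, 3)

M: e_1·(0) + e_2·(1) + e_3·(1) + e_4·(0) = 0
L: e_1·(2) + e_2·(1) + e_3·(0) + e_4·(0) = 0
T: e_1·(-1) + e_2·(-2) + e_3·(0) + e_4·(-1) = 0
Solving this homogeneous linear system for the smallest-integer solution (first nonzero entry positive) gives (1, -2, 2, 3).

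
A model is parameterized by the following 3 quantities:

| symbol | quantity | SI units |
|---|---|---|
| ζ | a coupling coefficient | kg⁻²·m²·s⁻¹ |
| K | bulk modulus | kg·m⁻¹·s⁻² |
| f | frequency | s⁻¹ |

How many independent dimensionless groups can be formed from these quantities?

There are 3 variables and 3 base dimensions (M, L, T).
The dimension matrix has rank 2 (less than 3: the dimension vectors are linearly dependent).
Independent dimensionless groups: 3 − 2 = 1.

1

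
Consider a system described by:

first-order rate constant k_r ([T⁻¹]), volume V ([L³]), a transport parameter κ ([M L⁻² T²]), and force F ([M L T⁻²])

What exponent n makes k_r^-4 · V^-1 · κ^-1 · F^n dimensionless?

Balance the M exponent: (1)·n from F, plus −4·(0) − (0) − (1) = -1 from the rest, must sum to zero.
n − 1 = 0, so n = 1.

1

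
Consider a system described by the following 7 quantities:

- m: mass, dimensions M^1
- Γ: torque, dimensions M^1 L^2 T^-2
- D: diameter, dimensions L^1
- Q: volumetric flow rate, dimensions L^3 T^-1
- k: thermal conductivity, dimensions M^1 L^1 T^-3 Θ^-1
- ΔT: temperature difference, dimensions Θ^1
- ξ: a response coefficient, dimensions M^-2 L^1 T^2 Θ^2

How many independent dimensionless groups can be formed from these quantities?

There are 7 variables and 4 base dimensions (M, L, T, Θ).
The dimension matrix has rank 4.
Independent dimensionless groups: 7 − 4 = 3.

3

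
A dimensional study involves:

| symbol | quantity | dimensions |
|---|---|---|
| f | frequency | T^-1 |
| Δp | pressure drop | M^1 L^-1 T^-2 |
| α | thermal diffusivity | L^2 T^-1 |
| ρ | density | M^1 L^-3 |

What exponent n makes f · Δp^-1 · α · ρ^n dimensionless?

1

Balance the M exponent: (1)·n from ρ, plus (0) − (1) + (0) = -1 from the rest, must sum to zero.
n − 1 = 0, so n = 1.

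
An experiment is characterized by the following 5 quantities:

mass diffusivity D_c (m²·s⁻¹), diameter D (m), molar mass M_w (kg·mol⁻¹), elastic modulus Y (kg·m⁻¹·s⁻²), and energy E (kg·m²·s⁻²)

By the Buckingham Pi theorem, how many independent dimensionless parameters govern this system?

1

There are 5 variables and 4 base dimensions (M, L, T, N).
The dimension matrix has rank 4.
Independent dimensionless groups: 5 − 4 = 1.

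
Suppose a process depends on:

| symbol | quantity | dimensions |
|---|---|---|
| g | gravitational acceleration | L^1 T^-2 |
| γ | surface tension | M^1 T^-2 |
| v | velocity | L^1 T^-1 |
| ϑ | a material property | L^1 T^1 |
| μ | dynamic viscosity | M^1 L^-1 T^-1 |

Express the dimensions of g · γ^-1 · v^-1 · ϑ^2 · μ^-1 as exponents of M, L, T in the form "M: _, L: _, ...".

M: -2, L: 3, T: 4

Collect each base-dimension exponent across the product:
  M: (0) − (1) − (0) + 2·(0) − (1) = -2
  L: (1) − (0) − (1) + 2·(1) − (-1) = 3
  T: (-2) − (-2) − (-1) + 2·(1) − (-1) = 4
So the dimensions are [M⁻² L³ T⁴].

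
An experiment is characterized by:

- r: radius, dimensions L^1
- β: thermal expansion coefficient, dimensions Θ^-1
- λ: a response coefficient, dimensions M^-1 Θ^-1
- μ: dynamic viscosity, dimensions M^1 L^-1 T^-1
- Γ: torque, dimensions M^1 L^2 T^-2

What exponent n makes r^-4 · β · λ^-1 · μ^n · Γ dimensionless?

-2

Balance the M exponent: (1)·n from μ, plus −4·(0) + (0) − (-1) + (1) = 2 from the rest, must sum to zero.
n + 2 = 0, so n = -2.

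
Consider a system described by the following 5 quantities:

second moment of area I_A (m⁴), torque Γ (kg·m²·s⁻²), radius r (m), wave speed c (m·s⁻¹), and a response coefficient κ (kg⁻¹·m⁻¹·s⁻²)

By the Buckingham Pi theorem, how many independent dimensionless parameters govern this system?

There are 5 variables and 3 base dimensions (M, L, T).
The dimension matrix has rank 3.
Independent dimensionless groups: 5 − 3 = 2.

2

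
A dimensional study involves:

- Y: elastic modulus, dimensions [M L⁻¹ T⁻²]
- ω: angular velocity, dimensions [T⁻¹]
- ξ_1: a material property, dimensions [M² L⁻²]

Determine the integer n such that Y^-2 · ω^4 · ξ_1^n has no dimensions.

Balance the M exponent: (2)·n from ξ_1, plus −2·(1) + 4·(0) = -2 from the rest, must sum to zero.
2n − 2 = 0, so n = 1.

1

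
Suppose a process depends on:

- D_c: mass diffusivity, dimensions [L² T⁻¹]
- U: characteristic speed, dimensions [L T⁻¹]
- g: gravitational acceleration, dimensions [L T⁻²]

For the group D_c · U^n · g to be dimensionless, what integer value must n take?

-3

Balance the L exponent: (1)·n from U, plus (2) + (1) = 3 from the rest, must sum to zero.
n + 3 = 0, so n = -3.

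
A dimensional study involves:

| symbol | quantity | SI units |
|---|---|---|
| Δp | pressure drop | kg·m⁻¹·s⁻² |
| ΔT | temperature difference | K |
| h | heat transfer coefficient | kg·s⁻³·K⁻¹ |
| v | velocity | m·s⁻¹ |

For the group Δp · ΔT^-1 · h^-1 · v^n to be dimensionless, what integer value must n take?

1

Balance the L exponent: (1)·n from v, plus (-1) − (0) − (0) = -1 from the rest, must sum to zero.
n − 1 = 0, so n = 1.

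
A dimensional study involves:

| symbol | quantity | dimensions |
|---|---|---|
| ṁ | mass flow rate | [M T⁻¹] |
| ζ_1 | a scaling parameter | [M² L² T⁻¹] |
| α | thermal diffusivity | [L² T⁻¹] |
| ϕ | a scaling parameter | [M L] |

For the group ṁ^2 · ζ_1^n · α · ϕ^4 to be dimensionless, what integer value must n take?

Balance the M exponent: (2)·n from ζ_1, plus 2·(1) + (0) + 4·(1) = 6 from the rest, must sum to zero.
2n + 6 = 0, so n = -3.

-3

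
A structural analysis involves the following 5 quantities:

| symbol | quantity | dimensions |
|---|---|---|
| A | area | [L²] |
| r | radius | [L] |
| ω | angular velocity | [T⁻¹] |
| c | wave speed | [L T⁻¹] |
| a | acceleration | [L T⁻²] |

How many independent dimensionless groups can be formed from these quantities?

3

There are 5 variables and 2 base dimensions (L, T).
The dimension matrix has rank 2.
Independent dimensionless groups: 5 − 2 = 3.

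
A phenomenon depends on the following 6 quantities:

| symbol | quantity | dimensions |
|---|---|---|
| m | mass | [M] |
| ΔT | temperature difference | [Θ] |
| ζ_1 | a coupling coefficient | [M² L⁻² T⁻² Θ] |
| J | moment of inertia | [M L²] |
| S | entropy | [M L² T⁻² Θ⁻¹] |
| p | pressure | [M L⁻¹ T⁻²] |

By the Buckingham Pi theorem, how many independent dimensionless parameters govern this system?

There are 6 variables and 4 base dimensions (M, L, T, Θ).
The dimension matrix has rank 4.
Independent dimensionless groups: 6 − 4 = 2.

2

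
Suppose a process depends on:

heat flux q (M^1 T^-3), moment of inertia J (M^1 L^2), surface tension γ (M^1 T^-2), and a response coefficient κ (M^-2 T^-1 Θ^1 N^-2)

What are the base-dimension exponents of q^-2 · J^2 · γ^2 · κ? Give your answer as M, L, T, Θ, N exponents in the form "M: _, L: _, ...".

Collect each base-dimension exponent across the product:
  M: −2·(1) + 2·(1) + 2·(1) + (-2) = 0
  L: −2·(0) + 2·(2) + 2·(0) + (0) = 4
  T: −2·(-3) + 2·(0) + 2·(-2) + (-1) = 1
  Θ: −2·(0) + 2·(0) + 2·(0) + (1) = 1
  N: −2·(0) + 2·(0) + 2·(0) + (-2) = -2
So the dimensions are [L⁴ T Θ N⁻²].

M: 0, L: 4, T: 1, Θ: 1, N: -2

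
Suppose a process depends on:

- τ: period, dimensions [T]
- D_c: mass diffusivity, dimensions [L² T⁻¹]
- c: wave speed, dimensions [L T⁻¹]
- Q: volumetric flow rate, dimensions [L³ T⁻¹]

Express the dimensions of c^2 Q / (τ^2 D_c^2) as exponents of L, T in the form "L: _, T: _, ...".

L: 1, T: -3

Collect each base-dimension exponent across the product:
  L: −2·(0) − 2·(2) + 2·(1) + (3) = 1
  T: −2·(1) − 2·(-1) + 2·(-1) + (-1) = -3
So the dimensions are [L T⁻³].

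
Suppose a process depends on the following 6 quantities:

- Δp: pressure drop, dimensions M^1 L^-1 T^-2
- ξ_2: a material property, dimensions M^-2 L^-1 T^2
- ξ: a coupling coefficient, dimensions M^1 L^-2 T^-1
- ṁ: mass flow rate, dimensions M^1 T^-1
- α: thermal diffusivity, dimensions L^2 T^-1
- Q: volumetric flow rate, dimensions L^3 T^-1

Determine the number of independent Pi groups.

There are 6 variables and 3 base dimensions (M, L, T).
The dimension matrix has rank 3.
Independent dimensionless groups: 6 − 3 = 3.

3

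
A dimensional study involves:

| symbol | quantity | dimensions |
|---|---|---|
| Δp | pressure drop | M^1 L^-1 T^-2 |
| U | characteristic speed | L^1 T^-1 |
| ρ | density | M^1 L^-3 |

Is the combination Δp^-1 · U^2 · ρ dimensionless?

Sum the exponent of each base dimension across the product:
  M: −[Δp]_M + 2·[U]_M + [ρ]_M = −(1) + 2·(0) + (1) = 0
  L: −[Δp]_L + 2·[U]_L + [ρ]_L = −(-1) + 2·(1) + (-3) = 0
  T: −[Δp]_T + 2·[U]_T + [ρ]_T = −(-2) + 2·(-1) + (0) = 0
All base exponents vanish — dimensionless.

yes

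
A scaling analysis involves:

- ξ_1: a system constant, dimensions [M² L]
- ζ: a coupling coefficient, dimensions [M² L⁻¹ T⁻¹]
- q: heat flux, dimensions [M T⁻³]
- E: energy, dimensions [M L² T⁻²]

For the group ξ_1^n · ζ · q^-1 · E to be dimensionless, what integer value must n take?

Balance the M exponent: (2)·n from ξ_1, plus (2) − (1) + (1) = 2 from the rest, must sum to zero.
2n + 2 = 0, so n = -1.

-1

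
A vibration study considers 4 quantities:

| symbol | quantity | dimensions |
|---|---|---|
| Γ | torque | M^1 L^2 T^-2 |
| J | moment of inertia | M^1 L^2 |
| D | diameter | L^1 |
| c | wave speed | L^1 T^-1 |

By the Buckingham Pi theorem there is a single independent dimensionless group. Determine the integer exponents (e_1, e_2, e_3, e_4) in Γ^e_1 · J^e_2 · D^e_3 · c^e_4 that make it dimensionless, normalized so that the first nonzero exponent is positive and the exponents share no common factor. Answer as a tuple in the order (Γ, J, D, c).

M: e_1·(1) + e_2·(1) + e_3·(0) + e_4·(0) = 0
L: e_1·(2) + e_2·(2) + e_3·(1) + e_4·(1) = 0
T: e_1·(-2) + e_2·(0) + e_3·(0) + e_4·(-1) = 0
Solving this homogeneous linear system for the smallest-integer solution (first nonzero entry positive) gives (1, -1, 2, -2).

(1, -1, 2, -2)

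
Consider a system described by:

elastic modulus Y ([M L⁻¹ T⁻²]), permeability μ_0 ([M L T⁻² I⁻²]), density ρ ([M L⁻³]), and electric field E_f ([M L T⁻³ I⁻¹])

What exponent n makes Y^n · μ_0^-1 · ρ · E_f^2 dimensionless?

-2

Balance the M exponent: (1)·n from Y, plus −(1) + (1) + 2·(1) = 2 from the rest, must sum to zero.
n + 2 = 0, so n = -2.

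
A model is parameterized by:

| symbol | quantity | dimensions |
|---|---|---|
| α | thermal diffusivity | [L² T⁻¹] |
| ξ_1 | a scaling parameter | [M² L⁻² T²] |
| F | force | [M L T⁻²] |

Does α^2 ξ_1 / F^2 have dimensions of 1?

Sum the exponent of each base dimension across the product:
  M: 2·[α]_M + [ξ_1]_M − 2·[F]_M = 2·(0) + (2) − 2·(1) = 0
  L: 2·[α]_L + [ξ_1]_L − 2·[F]_L = 2·(2) + (-2) − 2·(1) = 0
  T: 2·[α]_T + [ξ_1]_T − 2·[F]_T = 2·(-1) + (2) − 2·(-2) = 4
Net dimensions [T⁴] ≠ [1] — not dimensionless.

no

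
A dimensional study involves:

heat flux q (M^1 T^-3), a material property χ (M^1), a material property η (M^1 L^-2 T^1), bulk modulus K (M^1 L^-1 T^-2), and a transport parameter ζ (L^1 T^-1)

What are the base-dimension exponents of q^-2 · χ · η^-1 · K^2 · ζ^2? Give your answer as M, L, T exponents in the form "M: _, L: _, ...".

M: 0, L: 2, T: -1

Collect each base-dimension exponent across the product:
  M: −2·(1) + (1) − (1) + 2·(1) + 2·(0) = 0
  L: −2·(0) + (0) − (-2) + 2·(-1) + 2·(1) = 2
  T: −2·(-3) + (0) − (1) + 2·(-2) + 2·(-1) = -1
So the dimensions are [L² T⁻¹].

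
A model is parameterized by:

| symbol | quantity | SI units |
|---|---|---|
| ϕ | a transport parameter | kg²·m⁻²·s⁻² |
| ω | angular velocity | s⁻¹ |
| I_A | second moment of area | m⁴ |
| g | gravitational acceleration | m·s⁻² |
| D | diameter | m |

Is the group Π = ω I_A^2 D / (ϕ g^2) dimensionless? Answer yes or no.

Sum the exponent of each base dimension across the product:
  M: −[ϕ]_M + [ω]_M + 2·[I_A]_M − 2·[g]_M + [D]_M = −(2) + (0) + 2·(0) − 2·(0) + (0) = -2
  L: −[ϕ]_L + [ω]_L + 2·[I_A]_L − 2·[g]_L + [D]_L = −(-2) + (0) + 2·(4) − 2·(1) + (1) = 9
  T: −[ϕ]_T + [ω]_T + 2·[I_A]_T − 2·[g]_T + [D]_T = −(-2) + (-1) + 2·(0) − 2·(-2) + (0) = 5
Net dimensions [M⁻² L⁹ T⁵] ≠ [1] — not dimensionless.

no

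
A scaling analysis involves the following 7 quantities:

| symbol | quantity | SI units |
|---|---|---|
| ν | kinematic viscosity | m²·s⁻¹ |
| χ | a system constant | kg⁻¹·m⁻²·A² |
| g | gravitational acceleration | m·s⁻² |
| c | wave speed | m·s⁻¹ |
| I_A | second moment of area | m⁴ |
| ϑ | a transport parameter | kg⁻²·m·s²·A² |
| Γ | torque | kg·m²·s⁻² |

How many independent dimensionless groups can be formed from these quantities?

3

There are 7 variables and 4 base dimensions (M, L, T, I).
The dimension matrix has rank 4.
Independent dimensionless groups: 7 − 4 = 3.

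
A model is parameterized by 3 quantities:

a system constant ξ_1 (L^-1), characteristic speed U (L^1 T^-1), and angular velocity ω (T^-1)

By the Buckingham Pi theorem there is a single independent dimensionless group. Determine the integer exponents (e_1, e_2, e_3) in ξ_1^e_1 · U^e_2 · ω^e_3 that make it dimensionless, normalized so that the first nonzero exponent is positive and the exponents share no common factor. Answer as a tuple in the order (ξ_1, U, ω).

L: e_1·(-1) + e_2·(1) + e_3·(0) = 0
T: e_1·(0) + e_2·(-1) + e_3·(-1) = 0
Solving this homogeneous linear system for the smallest-integer solution (first nonzero entry positive) gives (1, 1, -1).

(1, 1, -1)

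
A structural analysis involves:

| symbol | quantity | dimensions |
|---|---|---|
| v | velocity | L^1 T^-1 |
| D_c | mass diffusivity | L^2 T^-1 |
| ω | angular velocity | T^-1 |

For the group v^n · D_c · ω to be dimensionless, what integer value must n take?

Balance the L exponent: (1)·n from v, plus (2) + (0) = 2 from the rest, must sum to zero.
n + 2 = 0, so n = -2.

-2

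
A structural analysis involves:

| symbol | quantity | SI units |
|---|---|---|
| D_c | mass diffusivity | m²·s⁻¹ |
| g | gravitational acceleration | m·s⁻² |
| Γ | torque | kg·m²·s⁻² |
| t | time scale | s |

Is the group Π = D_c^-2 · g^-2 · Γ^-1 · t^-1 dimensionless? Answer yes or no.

no

Sum the exponent of each base dimension across the product:
  M: −2·[D_c]_M − 2·[g]_M − [Γ]_M − [t]_M = −2·(0) − 2·(0) − (1) − (0) = -1
  L: −2·[D_c]_L − 2·[g]_L − [Γ]_L − [t]_L = −2·(2) − 2·(1) − (2) − (0) = -8
  T: −2·[D_c]_T − 2·[g]_T − [Γ]_T − [t]_T = −2·(-1) − 2·(-2) − (-2) − (1) = 7
Net dimensions [M⁻¹ L⁻⁸ T⁷] ≠ [1] — not dimensionless.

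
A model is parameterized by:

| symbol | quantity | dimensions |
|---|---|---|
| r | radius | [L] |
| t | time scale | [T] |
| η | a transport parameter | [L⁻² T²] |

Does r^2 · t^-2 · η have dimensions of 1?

yes

Sum the exponent of each base dimension across the product:
  L: 2·[r]_L − 2·[t]_L + [η]_L = 2·(1) − 2·(0) + (-2) = 0
  T: 2·[r]_T − 2·[t]_T + [η]_T = 2·(0) − 2·(1) + (2) = 0
All base exponents vanish — dimensionless.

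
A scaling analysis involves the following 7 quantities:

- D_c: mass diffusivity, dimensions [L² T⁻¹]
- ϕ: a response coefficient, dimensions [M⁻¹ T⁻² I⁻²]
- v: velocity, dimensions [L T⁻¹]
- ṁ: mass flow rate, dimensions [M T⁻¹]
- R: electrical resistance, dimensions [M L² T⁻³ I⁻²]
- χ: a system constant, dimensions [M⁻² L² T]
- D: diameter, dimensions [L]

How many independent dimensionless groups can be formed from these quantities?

3

There are 7 variables and 4 base dimensions (M, L, T, I).
The dimension matrix has rank 4.
Independent dimensionless groups: 7 − 4 = 3.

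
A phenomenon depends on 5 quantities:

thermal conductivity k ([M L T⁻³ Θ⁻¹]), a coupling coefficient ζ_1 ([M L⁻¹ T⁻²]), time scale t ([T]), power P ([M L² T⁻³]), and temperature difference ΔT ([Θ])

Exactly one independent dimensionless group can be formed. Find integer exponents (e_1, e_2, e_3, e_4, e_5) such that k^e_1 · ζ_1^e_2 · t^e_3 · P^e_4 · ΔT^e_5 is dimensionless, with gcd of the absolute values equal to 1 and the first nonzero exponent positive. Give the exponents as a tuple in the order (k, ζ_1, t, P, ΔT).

(3, -1, 1, -2, 3)

M: e_1·(1) + e_2·(1) + e_3·(0) + e_4·(1) + e_5·(0) = 0
L: e_1·(1) + e_2·(-1) + e_3·(0) + e_4·(2) + e_5·(0) = 0
T: e_1·(-3) + e_2·(-2) + e_3·(1) + e_4·(-3) + e_5·(0) = 0
Θ: e_1·(-1) + e_2·(0) + e_3·(0) + e_4·(0) + e_5·(1) = 0
Solving this homogeneous linear system for the smallest-integer solution (first nonzero entry positive) gives (3, -1, 1, -2, 3).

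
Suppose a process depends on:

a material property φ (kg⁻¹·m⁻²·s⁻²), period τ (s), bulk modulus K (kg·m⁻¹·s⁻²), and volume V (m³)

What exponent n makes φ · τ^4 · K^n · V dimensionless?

1

Balance the M exponent: (1)·n from K, plus (-1) + 4·(0) + (0) = -1 from the rest, must sum to zero.
n − 1 = 0, so n = 1.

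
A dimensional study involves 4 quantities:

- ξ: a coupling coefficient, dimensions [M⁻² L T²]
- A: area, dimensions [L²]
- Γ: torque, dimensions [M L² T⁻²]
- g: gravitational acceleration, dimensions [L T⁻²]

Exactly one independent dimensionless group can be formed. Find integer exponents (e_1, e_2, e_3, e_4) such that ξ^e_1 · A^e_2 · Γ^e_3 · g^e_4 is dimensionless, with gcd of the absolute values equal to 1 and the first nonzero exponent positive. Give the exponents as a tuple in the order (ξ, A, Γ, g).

(1, -2, 2, -1)

M: e_1·(-2) + e_2·(0) + e_3·(1) + e_4·(0) = 0
L: e_1·(1) + e_2·(2) + e_3·(2) + e_4·(1) = 0
T: e_1·(2) + e_2·(0) + e_3·(-2) + e_4·(-2) = 0
Solving this homogeneous linear system for the smallest-integer solution (first nonzero entry positive) gives (1, -2, 2, -1).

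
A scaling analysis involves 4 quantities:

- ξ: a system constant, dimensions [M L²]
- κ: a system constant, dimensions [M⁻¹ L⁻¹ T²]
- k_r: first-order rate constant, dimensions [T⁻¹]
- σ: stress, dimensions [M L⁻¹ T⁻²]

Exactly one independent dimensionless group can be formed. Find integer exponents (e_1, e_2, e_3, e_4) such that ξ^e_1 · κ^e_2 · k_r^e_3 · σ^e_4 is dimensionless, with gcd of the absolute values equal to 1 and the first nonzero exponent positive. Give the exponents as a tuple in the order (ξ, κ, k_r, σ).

(2, 3, 4, 1)

M: e_1·(1) + e_2·(-1) + e_3·(0) + e_4·(1) = 0
L: e_1·(2) + e_2·(-1) + e_3·(0) + e_4·(-1) = 0
T: e_1·(0) + e_2·(2) + e_3·(-1) + e_4·(-2) = 0
Solving this homogeneous linear system for the smallest-integer solution (first nonzero entry positive) gives (2, 3, 4, 1).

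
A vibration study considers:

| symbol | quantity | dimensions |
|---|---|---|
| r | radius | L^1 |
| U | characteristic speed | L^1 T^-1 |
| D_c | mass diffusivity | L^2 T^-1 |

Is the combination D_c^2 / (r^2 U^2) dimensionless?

Sum the exponent of each base dimension across the product:
  L: −2·[r]_L − 2·[U]_L + 2·[D_c]_L = −2·(1) − 2·(1) + 2·(2) = 0
  T: −2·[r]_T − 2·[U]_T + 2·[D_c]_T = −2·(0) − 2·(-1) + 2·(-1) = 0
All base exponents vanish — dimensionless.

yes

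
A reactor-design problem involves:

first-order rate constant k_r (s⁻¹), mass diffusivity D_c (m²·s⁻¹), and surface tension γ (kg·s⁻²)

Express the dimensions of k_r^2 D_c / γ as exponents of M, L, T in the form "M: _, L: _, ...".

M: -1, L: 2, T: -1

Collect each base-dimension exponent across the product:
  M: 2·(0) + (0) − (1) = -1
  L: 2·(0) + (2) − (0) = 2
  T: 2·(-1) + (-1) − (-2) = -1
So the dimensions are [M⁻¹ L² T⁻¹].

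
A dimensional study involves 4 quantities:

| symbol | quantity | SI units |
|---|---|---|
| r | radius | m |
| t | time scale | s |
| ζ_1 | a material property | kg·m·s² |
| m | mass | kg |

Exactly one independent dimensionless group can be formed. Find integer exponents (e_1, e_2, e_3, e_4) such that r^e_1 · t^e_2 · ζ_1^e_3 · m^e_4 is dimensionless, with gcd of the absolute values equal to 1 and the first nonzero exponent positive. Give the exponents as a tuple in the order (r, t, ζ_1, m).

M: e_1·(0) + e_2·(0) + e_3·(1) + e_4·(1) = 0
L: e_1·(1) + e_2·(0) + e_3·(1) + e_4·(0) = 0
T: e_1·(0) + e_2·(1) + e_3·(2) + e_4·(0) = 0
Solving this homogeneous linear system for the smallest-integer solution (first nonzero entry positive) gives (1, 2, -1, 1).

(1, 2, -1, 1)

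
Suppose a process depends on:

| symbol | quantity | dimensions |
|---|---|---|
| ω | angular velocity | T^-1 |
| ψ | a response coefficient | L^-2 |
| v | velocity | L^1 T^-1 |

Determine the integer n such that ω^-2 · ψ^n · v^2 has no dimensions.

1

Balance the L exponent: (-2)·n from ψ, plus −2·(0) + 2·(1) = 2 from the rest, must sum to zero.
-2n + 2 = 0, so n = 1.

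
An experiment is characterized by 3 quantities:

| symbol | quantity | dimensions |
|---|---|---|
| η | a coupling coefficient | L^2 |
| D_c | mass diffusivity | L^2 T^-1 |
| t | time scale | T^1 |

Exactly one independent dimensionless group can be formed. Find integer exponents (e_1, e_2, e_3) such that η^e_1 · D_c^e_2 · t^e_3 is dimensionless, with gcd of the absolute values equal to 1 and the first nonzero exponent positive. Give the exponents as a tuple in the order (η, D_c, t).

L: e_1·(2) + e_2·(2) + e_3·(0) = 0
T: e_1·(0) + e_2·(-1) + e_3·(1) = 0
Solving this homogeneous linear system for the smallest-integer solution (first nonzero entry positive) gives (1, -1, -1).

(1, -1, -1)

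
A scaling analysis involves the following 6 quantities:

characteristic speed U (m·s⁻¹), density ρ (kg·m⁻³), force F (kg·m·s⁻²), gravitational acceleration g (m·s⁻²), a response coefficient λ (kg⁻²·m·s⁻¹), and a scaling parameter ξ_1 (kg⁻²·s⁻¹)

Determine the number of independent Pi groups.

There are 6 variables and 3 base dimensions (M, L, T).
The dimension matrix has rank 3.
Independent dimensionless groups: 6 − 3 = 3.

3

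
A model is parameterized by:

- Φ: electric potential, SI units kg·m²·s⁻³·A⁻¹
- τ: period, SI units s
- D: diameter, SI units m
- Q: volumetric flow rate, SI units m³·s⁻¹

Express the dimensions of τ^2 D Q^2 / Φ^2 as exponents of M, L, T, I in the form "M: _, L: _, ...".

M: -2, L: 3, T: 6, I: 2

Collect each base-dimension exponent across the product:
  M: −2·(1) + 2·(0) + (0) + 2·(0) = -2
  L: −2·(2) + 2·(0) + (1) + 2·(3) = 3
  T: −2·(-3) + 2·(1) + (0) + 2·(-1) = 6
  I: −2·(-1) + 2·(0) + (0) + 2·(0) = 2
So the dimensions are [M⁻² L³ T⁶ I²].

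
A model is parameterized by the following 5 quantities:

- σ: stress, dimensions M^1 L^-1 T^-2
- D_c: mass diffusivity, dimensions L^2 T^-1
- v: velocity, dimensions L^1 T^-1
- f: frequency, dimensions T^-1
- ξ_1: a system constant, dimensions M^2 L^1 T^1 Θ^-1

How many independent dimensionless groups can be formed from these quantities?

1

There are 5 variables and 4 base dimensions (M, L, T, Θ).
The dimension matrix has rank 4.
Independent dimensionless groups: 5 − 4 = 1.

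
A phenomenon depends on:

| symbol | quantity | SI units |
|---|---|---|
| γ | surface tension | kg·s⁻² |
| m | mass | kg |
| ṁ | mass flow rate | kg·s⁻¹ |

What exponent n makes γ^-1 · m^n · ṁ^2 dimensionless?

-1

Balance the M exponent: (1)·n from m, plus −(1) + 2·(1) = 1 from the rest, must sum to zero.
n + 1 = 0, so n = -1.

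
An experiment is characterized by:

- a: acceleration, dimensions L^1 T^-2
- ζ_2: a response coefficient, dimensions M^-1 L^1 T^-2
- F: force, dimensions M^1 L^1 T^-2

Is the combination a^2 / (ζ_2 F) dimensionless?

Sum the exponent of each base dimension across the product:
  M: 2·[a]_M − [ζ_2]_M − [F]_M = 2·(0) − (-1) − (1) = 0
  L: 2·[a]_L − [ζ_2]_L − [F]_L = 2·(1) − (1) − (1) = 0
  T: 2·[a]_T − [ζ_2]_T − [F]_T = 2·(-2) − (-2) − (-2) = 0
All base exponents vanish — dimensionless.

yes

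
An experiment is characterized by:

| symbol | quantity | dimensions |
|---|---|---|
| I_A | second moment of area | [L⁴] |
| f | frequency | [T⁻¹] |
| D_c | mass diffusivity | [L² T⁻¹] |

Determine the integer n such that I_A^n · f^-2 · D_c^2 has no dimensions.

-1

Balance the L exponent: (4)·n from I_A, plus −2·(0) + 2·(2) = 4 from the rest, must sum to zero.
4n + 4 = 0, so n = -1.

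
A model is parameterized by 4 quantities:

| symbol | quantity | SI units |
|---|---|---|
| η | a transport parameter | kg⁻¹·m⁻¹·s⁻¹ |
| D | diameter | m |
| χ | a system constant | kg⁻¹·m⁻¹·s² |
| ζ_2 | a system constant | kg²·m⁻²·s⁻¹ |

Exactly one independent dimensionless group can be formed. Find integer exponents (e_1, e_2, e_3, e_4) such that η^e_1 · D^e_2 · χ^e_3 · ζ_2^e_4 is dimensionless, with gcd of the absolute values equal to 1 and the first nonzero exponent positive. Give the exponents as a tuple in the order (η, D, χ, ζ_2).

(1, 4, 1, 1)

M: e_1·(-1) + e_2·(0) + e_3·(-1) + e_4·(2) = 0
L: e_1·(-1) + e_2·(1) + e_3·(-1) + e_4·(-2) = 0
T: e_1·(-1) + e_2·(0) + e_3·(2) + e_4·(-1) = 0
Solving this homogeneous linear system for the smallest-integer solution (first nonzero entry positive) gives (1, 4, 1, 1).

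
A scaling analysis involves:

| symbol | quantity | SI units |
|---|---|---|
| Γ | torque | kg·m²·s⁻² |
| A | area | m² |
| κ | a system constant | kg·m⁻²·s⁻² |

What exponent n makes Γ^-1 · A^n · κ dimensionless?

2

Balance the L exponent: (2)·n from A, plus −(2) + (-2) = -4 from the rest, must sum to zero.
2n − 4 = 0, so n = 2.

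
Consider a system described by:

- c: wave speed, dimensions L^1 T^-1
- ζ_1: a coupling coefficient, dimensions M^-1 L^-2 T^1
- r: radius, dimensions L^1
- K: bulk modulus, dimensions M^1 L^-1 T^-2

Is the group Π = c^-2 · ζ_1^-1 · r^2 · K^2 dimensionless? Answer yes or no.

Sum the exponent of each base dimension across the product:
  M: −2·[c]_M − [ζ_1]_M + 2·[r]_M + 2·[K]_M = −2·(0) − (-1) + 2·(0) + 2·(1) = 3
  L: −2·[c]_L − [ζ_1]_L + 2·[r]_L + 2·[K]_L = −2·(1) − (-2) + 2·(1) + 2·(-1) = 0
  T: −2·[c]_T − [ζ_1]_T + 2·[r]_T + 2·[K]_T = −2·(-1) − (1) + 2·(0) + 2·(-2) = -3
Net dimensions [M³ T⁻³] ≠ [1] — not dimensionless.

no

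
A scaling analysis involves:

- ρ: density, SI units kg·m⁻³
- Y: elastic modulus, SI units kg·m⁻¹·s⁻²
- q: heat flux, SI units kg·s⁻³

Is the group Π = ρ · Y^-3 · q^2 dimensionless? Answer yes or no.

yes

Sum the exponent of each base dimension across the product:
  M: [ρ]_M − 3·[Y]_M + 2·[q]_M = (1) − 3·(1) + 2·(1) = 0
  L: [ρ]_L − 3·[Y]_L + 2·[q]_L = (-3) − 3·(-1) + 2·(0) = 0
  T: [ρ]_T − 3·[Y]_T + 2·[q]_T = (0) − 3·(-2) + 2·(-3) = 0
All base exponents vanish — dimensionless.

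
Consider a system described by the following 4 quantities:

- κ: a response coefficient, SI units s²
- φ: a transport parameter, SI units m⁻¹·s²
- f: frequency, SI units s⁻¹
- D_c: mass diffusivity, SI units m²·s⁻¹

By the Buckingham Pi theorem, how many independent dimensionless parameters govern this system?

There are 4 variables and 2 base dimensions (L, T).
The dimension matrix has rank 2.
Independent dimensionless groups: 4 − 2 = 2.

2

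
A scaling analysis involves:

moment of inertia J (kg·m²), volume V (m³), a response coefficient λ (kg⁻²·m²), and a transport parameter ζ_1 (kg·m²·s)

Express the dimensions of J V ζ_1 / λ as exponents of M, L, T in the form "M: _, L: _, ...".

Collect each base-dimension exponent across the product:
  M: (1) + (0) − (-2) + (1) = 4
  L: (2) + (3) − (2) + (2) = 5
  T: (0) + (0) − (0) + (1) = 1
So the dimensions are [M⁴ L⁵ T].

M: 4, L: 5, T: 1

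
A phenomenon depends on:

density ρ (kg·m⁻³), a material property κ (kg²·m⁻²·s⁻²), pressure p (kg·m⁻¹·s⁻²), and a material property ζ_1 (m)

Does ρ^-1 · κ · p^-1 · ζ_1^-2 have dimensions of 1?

Sum the exponent of each base dimension across the product:
  M: −[ρ]_M + [κ]_M − [p]_M − 2·[ζ_1]_M = −(1) + (2) − (1) − 2·(0) = 0
  L: −[ρ]_L + [κ]_L − [p]_L − 2·[ζ_1]_L = −(-3) + (-2) − (-1) − 2·(1) = 0
  T: −[ρ]_T + [κ]_T − [p]_T − 2·[ζ_1]_T = −(0) + (-2) − (-2) − 2·(0) = 0
All base exponents vanish — dimensionless.

yes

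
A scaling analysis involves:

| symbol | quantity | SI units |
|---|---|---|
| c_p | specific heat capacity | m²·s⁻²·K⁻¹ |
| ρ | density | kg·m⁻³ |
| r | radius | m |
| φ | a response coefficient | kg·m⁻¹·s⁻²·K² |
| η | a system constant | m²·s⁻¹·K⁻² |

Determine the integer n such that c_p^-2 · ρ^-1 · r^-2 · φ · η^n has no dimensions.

2

Balance the L exponent: (2)·n from η, plus −2·(2) − (-3) − 2·(1) + (-1) = -4 from the rest, must sum to zero.
2n − 4 = 0, so n = 2.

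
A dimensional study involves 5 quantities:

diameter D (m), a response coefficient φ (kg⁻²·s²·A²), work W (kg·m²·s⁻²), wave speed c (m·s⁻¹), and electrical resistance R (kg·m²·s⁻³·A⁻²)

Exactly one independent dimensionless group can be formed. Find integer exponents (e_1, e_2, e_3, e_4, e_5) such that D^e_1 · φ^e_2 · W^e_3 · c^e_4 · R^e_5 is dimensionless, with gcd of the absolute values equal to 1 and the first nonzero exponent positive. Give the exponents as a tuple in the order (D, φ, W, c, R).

M: e_1·(0) + e_2·(-2) + e_3·(1) + e_4·(0) + e_5·(1) = 0
L: e_1·(1) + e_2·(0) + e_3·(2) + e_4·(1) + e_5·(2) = 0
T: e_1·(0) + e_2·(2) + e_3·(-2) + e_4·(-1) + e_5·(-3) = 0
I: e_1·(0) + e_2·(2) + e_3·(0) + e_4·(0) + e_5·(-2) = 0
Solving this homogeneous linear system for the smallest-integer solution (first nonzero entry positive) gives (1, -1, -1, 3, -1).

(1, -1, -1, 3, -1)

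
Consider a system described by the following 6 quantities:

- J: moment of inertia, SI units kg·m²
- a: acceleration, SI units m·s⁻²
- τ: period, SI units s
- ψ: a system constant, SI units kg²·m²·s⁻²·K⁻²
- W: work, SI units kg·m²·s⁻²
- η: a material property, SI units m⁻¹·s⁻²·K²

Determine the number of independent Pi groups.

There are 6 variables and 4 base dimensions (M, L, T, Θ).
The dimension matrix has rank 4.
Independent dimensionless groups: 6 − 4 = 2.

2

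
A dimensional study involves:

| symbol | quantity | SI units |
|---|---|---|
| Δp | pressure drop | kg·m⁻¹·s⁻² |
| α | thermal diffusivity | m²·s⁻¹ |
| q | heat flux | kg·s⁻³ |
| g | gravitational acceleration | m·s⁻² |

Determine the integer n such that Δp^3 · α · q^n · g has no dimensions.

-3

Balance the M exponent: (1)·n from q, plus 3·(1) + (0) + (0) = 3 from the rest, must sum to zero.
n + 3 = 0, so n = -3.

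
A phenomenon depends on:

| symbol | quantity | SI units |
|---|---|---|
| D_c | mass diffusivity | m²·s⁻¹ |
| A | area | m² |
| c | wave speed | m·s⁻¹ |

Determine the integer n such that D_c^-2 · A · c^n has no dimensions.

2

Balance the L exponent: (1)·n from c, plus −2·(2) + (2) = -2 from the rest, must sum to zero.
n − 2 = 0, so n = 2.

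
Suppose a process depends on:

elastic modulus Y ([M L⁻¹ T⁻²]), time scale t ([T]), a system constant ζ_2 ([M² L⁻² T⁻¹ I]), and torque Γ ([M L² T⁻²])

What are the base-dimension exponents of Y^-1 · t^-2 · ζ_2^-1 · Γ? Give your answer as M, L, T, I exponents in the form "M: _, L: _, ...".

M: -2, L: 5, T: -1, I: -1

Collect each base-dimension exponent across the product:
  M: −(1) − 2·(0) − (2) + (1) = -2
  L: −(-1) − 2·(0) − (-2) + (2) = 5
  T: −(-2) − 2·(1) − (-1) + (-2) = -1
  I: −(0) − 2·(0) − (1) + (0) = -1
So the dimensions are [M⁻² L⁵ T⁻¹ I⁻¹].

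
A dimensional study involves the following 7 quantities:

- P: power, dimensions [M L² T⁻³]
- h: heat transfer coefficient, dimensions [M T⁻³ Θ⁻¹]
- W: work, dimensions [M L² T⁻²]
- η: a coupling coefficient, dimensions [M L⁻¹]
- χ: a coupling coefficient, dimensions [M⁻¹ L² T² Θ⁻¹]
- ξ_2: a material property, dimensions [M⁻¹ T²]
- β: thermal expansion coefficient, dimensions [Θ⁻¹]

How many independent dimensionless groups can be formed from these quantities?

There are 7 variables and 4 base dimensions (M, L, T, Θ).
The dimension matrix has rank 4.
Independent dimensionless groups: 7 − 4 = 3.

3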